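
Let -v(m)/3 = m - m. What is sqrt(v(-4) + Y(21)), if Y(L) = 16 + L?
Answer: sqrt(37) ≈ 6.0828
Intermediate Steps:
v(m) = 0 (v(m) = -3*(m - m) = -3*0 = 0)
sqrt(v(-4) + Y(21)) = sqrt(0 + (16 + 21)) = sqrt(0 + 37) = sqrt(37)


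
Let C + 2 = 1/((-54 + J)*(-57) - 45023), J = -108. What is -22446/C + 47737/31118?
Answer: 25001125428215/2227395322 ≈ 11224.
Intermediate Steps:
C = -71579/35789 (C = -2 + 1/((-54 - 108)*(-57) - 45023) = -2 + 1/(-162*(-57) - 45023) = -2 + 1/(9234 - 45023) = -2 + 1/(-35789) = -2 - 1/35789 = -71579/35789 ≈ -2.0000)
-22446/C + 47737/31118 = -22446/(-71579/35789) + 47737/31118 = -22446*(-35789/71579) + 47737*(1/31118) = 803319894/71579 + 47737/31118 = 25001125428215/2227395322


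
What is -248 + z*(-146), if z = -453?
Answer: 65890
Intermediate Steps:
-248 + z*(-146) = -248 - 453*(-146) = -248 + 66138 = 65890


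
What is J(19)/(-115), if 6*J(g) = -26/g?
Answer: 13/6555 ≈ 0.0019832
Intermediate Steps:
J(g) = -13/(3*g) (J(g) = (-26/g)/6 = -13/(3*g))
J(19)/(-115) = -13/3/19/(-115) = -13/3*1/19*(-1/115) = -13/57*(-1/115) = 13/6555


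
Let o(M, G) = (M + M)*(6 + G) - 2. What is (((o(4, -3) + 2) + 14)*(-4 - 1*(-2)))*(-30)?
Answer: 2280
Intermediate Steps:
o(M, G) = -2 + 2*M*(6 + G) (o(M, G) = (2*M)*(6 + G) - 2 = 2*M*(6 + G) - 2 = -2 + 2*M*(6 + G))
(((o(4, -3) + 2) + 14)*(-4 - 1*(-2)))*(-30) = ((((-2 + 12*4 + 2*(-3)*4) + 2) + 14)*(-4 - 1*(-2)))*(-30) = ((((-2 + 48 - 24) + 2) + 14)*(-4 + 2))*(-30) = (((22 + 2) + 14)*(-2))*(-30) = ((24 + 14)*(-2))*(-30) = (38*(-2))*(-30) = -76*(-30) = 2280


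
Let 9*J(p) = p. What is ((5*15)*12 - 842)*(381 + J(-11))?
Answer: 198244/9 ≈ 22027.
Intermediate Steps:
J(p) = p/9
((5*15)*12 - 842)*(381 + J(-11)) = ((5*15)*12 - 842)*(381 + (⅑)*(-11)) = (75*12 - 842)*(381 - 11/9) = (900 - 842)*(3418/9) = 58*(3418/9) = 198244/9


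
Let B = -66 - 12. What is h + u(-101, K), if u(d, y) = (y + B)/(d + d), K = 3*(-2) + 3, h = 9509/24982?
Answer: 986090/1261591 ≈ 0.78162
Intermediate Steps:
B = -78
h = 9509/24982 (h = 9509*(1/24982) = 9509/24982 ≈ 0.38063)
K = -3 (K = -6 + 3 = -3)
u(d, y) = (-78 + y)/(2*d) (u(d, y) = (y - 78)/(d + d) = (-78 + y)/((2*d)) = (-78 + y)*(1/(2*d)) = (-78 + y)/(2*d))
h + u(-101, K) = 9509/24982 + (1/2)*(-78 - 3)/(-101) = 9509/24982 + (1/2)*(-1/101)*(-81) = 9509/24982 + 81/202 = 986090/1261591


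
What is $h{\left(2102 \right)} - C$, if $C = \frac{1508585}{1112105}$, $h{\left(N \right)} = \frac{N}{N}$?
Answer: $- \frac{79296}{222421} \approx -0.35651$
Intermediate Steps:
$h{\left(N \right)} = 1$
$C = \frac{301717}{222421}$ ($C = 1508585 \cdot \frac{1}{1112105} = \frac{301717}{222421} \approx 1.3565$)
$h{\left(2102 \right)} - C = 1 - \frac{301717}{222421} = - \frac{79296}{222421}$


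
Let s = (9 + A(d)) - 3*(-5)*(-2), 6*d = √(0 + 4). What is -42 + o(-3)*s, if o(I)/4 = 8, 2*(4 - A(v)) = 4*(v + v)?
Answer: -1886/3 ≈ -628.67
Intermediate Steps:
d = ⅓ (d = √(0 + 4)/6 = √4/6 = (⅙)*2 = ⅓ ≈ 0.33333)
A(v) = 4 - 4*v (A(v) = 4 - 2*(v + v) = 4 - 2*2*v = 4 - 4*v)
o(I) = 32 (o(I) = 4*8 = 32)
s = -55/3 (s = (9 + (4 - 4*⅓)) - 3*(-5)*(-2) = (9 + (4 - 4/3)) + 15*(-2) = (9 + 8/3) - 30 = 35/3 - 30 = -55/3 ≈ -18.333)
-42 + o(-3)*s = -42 + 32*(-55/3) = -42 - 1760/3 = -1886/3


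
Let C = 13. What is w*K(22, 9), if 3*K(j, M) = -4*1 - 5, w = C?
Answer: -39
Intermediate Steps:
w = 13
K(j, M) = -3 (K(j, M) = (-4*1 - 5)/3 = (-4 - 5)/3 = (⅓)*(-9) = -3)
w*K(22, 9) = 13*(-3) = -39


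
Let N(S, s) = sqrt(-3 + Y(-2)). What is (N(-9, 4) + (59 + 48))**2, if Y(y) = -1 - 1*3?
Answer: (107 + I*sqrt(7))**2 ≈ 11442.0 + 566.19*I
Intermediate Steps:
Y(y) = -4 (Y(y) = -1 - 3 = -4)
N(S, s) = I*sqrt(7) (N(S, s) = sqrt(-3 - 4) = sqrt(-7) = I*sqrt(7))
(N(-9, 4) + (59 + 48))**2 = (I*sqrt(7) + (59 + 48))**2 = (I*sqrt(7) + 107)**2 = (107 + I*sqrt(7))**2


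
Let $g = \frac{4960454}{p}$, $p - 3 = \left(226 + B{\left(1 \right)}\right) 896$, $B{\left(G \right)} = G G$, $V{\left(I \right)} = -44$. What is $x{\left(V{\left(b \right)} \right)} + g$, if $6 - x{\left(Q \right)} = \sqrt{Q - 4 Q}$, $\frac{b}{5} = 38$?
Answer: $\frac{6180824}{203395} - 2 \sqrt{33} \approx 18.899$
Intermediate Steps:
$b = 190$ ($b = 5 \cdot 38 = 190$)
$B{\left(G \right)} = G^{2}$
$p = 203395$ ($p = 3 + \left(226 + 1^{2}\right) 896 = 3 + \left(226 + 1\right) 896 = 3 + 227 \cdot 896 = 3 + 203392 = 203395$)
$x{\left(Q \right)} = 6 - \sqrt{3} \sqrt{- Q}$ ($x{\left(Q \right)} = 6 - \sqrt{Q - 4 Q} = 6 - \sqrt{- 3 Q} = 6 - \sqrt{3} \sqrt{- Q}$)
$g = \frac{4960454}{203395} \approx 24.388$
$x{\left(V{\left(b \right)} \right)} + g = \left(6 - \sqrt{3} \sqrt{\left(-1\right) \left(-44\right)}\right) + \frac{4960454}{203395} = \left(6 - \sqrt{3} \sqrt{44}\right) + \frac{4960454}{203395} = \left(6 - \sqrt{3} \cdot 2 \sqrt{11}\right) + \frac{4960454}{203395} = \left(6 - 2 \sqrt{33}\right) + \frac{4960454}{203395} = \frac{6180824}{203395} - 2 \sqrt{33}$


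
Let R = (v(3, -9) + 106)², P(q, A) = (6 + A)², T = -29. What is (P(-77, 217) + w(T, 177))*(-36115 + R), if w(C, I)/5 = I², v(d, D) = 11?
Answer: -4628143324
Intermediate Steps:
w(C, I) = 5*I²
R = 13689 (R = (11 + 106)² = 117² = 13689)
(P(-77, 217) + w(T, 177))*(-36115 + R) = ((6 + 217)² + 5*177²)*(-36115 + 13689) = (223² + 5*31329)*(-22426) = (49729 + 156645)*(-22426) = 206374*(-22426) = -4628143324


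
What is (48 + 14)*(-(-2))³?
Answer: 496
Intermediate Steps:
(48 + 14)*(-(-2))³ = 62*(-1*(-2))³ = 62*2³ = 62*8 = 496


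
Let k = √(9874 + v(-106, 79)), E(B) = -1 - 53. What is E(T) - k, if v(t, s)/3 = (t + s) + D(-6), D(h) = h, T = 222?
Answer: -54 - 5*√391 ≈ -152.87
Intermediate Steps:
E(B) = -54
v(t, s) = -18 + 3*s + 3*t (v(t, s) = 3*((t + s) - 6) = 3*((s + t) - 6) = 3*(-6 + s + t) = -18 + 3*s + 3*t)
k = 5*√391 (k = √(9874 + (-18 + 3*79 + 3*(-106))) = √(9874 + (-18 + 237 - 318)) = √(9874 - 99) = √9775 = 5*√391 ≈ 98.869)
E(T) - k = -54 - 5*√391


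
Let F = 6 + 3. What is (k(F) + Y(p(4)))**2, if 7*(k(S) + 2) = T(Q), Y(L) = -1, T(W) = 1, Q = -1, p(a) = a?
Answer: 400/49 ≈ 8.1633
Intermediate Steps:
F = 9
k(S) = -13/7 (k(S) = -2 + (1/7)*1 = -2 + 1/7 = -13/7)
(k(F) + Y(p(4)))**2 = (-13/7 - 1)**2 = (-20/7)**2 = 400/49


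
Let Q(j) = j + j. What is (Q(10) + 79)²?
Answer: 9801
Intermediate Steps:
Q(j) = 2*j
(Q(10) + 79)² = (2*10 + 79)² = (20 + 79)² = 99² = 9801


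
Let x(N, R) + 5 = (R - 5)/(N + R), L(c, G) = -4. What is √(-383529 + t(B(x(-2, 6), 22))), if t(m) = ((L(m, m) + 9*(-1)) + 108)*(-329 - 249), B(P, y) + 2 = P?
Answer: I*√438439 ≈ 662.15*I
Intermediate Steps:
x(N, R) = -5 + (-5 + R)/(N + R) (x(N, R) = -5 + (R - 5)/(N + R) = -5 + (-5 + R)/(N + R))
B(P, y) = -2 + P
t(m) = -54910 (t(m) = ((-4 + 9*(-1)) + 108)*(-329 - 249) = ((-4 - 9) + 108)*(-578) = (-13 + 108)*(-578) = 95*(-578) = -54910)
√(-383529 + t(B(x(-2, 6), 22))) = √(-383529 - 54910) = √(-438439) = I*√438439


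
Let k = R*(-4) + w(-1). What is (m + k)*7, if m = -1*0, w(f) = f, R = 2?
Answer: -63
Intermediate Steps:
m = 0
k = -9 (k = 2*(-4) - 1 = -8 - 1 = -9)
(m + k)*7 = (0 - 9)*7 = -9*7 = -63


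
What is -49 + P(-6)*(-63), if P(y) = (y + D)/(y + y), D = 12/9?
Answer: -147/2 ≈ -73.500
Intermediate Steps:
D = 4/3 (D = 12*(⅑) = 4/3 ≈ 1.3333)
P(y) = (4/3 + y)/(2*y) (P(y) = (y + 4/3)/(y + y) = (4/3 + y)/((2*y)) = (4/3 + y)*(1/(2*y)) = (4/3 + y)/(2*y))
-49 + P(-6)*(-63) = -49 + ((⅙)*(4 + 3*(-6))/(-6))*(-63) = -49 + ((⅙)*(-⅙)*(4 - 18))*(-63) = -49 + ((⅙)*(-⅙)*(-14))*(-63) = -49 + (7/18)*(-63) = -49 - 49/2 = -147/2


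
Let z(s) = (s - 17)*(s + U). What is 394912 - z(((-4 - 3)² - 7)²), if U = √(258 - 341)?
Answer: -2686796 - 1747*I*√83 ≈ -2.6868e+6 - 15916.0*I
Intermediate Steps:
U = I*√83 (U = √(-83) = I*√83 ≈ 9.1104*I)
z(s) = (-17 + s)*(s + I*√83) (z(s) = (s - 17)*(s + I*√83) = (-17 + s)*(s + I*√83))
394912 - z(((-4 - 3)² - 7)²) = 394912 - ((((-4 - 3)² - 7)²)² - 17*((-4 - 3)² - 7)² - 17*I*√83 + I*((-4 - 3)² - 7)²*√83) = 394912 - ((((-7)² - 7)²)² - 17*((-7)² - 7)² - 17*I*√83 + I*((-7)² - 7)²*√83) = 394912 - (((49 - 7)²)² - 17*(49 - 7)² - 17*I*√83 + I*(49 - 7)²*√83) = 394912 - ((42²)² - 17*42² - 17*I*√83 + I*42²*√83) = 394912 - (1764² - 17*1764 - 17*I*√83 + I*1764*√83) = 394912 - (3111696 - 29988 - 17*I*√83 + 1764*I*√83) = 394912 - (3081708 + 1747*I*√83) = 394912 + (-3081708 - 1747*I*√83) = -2686796 - 1747*I*√83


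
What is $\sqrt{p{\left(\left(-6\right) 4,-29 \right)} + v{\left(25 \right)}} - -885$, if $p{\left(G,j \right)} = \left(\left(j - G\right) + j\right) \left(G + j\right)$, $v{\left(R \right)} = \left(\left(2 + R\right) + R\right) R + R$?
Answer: $885 + \sqrt{3127} \approx 940.92$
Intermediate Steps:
$v{\left(R \right)} = R + R \left(2 + 2 R\right)$ ($v{\left(R \right)} = \left(2 + 2 R\right) R + R = R \left(2 + 2 R\right) + R = R + R \left(2 + 2 R\right)$)
$p{\left(G,j \right)} = \left(G + j\right) \left(- G + 2 j\right)$ ($p{\left(G,j \right)} = \left(- G + 2 j\right) \left(G + j\right) = \left(G + j\right) \left(- G + 2 j\right)$)
$\sqrt{p{\left(\left(-6\right) 4,-29 \right)} + v{\left(25 \right)}} - -885 = \sqrt{\left(- \left(\left(-6\right) 4\right)^{2} + 2 \left(-29\right)^{2} + \left(-6\right) 4 \left(-29\right)\right) + 25 \left(3 + 2 \cdot 25\right)} - -885 = \sqrt{\left(- \left(-24\right)^{2} + 2 \cdot 841 - -696\right) + 25 \left(3 + 50\right)} + 885 = \sqrt{\left(\left(-1\right) 576 + 1682 + 696\right) + 25 \cdot 53} + 885 = \sqrt{\left(-576 + 1682 + 696\right) + 1325} + 885 = \sqrt{1802 + 1325} + 885 = \sqrt{3127} + 885 = 885 + \sqrt{3127}$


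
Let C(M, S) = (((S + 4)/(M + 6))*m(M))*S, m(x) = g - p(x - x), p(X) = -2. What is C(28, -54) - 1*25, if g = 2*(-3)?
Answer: -5825/17 ≈ -342.65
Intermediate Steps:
g = -6
m(x) = -4 (m(x) = -6 - 1*(-2) = -6 + 2 = -4)
C(M, S) = -4*S*(4 + S)/(6 + M) (C(M, S) = (((S + 4)/(M + 6))*(-4))*S = (((4 + S)/(6 + M))*(-4))*S = (-4*(4 + S)/(6 + M))*S = -4*S*(4 + S)/(6 + M))
C(28, -54) - 1*25 = -4*(-54)*(4 - 54)/(6 + 28) - 1*25 = -4*(-54)*(-50)/34 - 25 = -4*(-54)*1/34*(-50) - 25 = -5400/17 - 25 = -5825/17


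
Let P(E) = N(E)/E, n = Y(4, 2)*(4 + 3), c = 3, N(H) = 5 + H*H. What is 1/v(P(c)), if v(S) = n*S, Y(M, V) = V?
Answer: 3/196 ≈ 0.015306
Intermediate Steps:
N(H) = 5 + H²
n = 14 (n = 2*(4 + 3) = 2*7 = 14)
P(E) = (5 + E²)/E
v(S) = 14*S
1/v(P(c)) = 1/(14*(3 + 5/3)) = 1/(14*(14/3)) = 1/(196/3) = 3/196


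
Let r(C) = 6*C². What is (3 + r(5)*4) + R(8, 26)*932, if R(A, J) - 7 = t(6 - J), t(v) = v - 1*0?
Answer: -11513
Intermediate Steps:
t(v) = v (t(v) = v + 0 = v)
R(A, J) = 13 - J (R(A, J) = 7 + (6 - J) = 13 - J)
(3 + r(5)*4) + R(8, 26)*932 = (3 + (6*5²)*4) + (13 - 1*26)*932 = (3 + (6*25)*4) + (13 - 26)*932 = (3 + 150*4) - 13*932 = (3 + 600) - 12116 = 603 - 12116 = -11513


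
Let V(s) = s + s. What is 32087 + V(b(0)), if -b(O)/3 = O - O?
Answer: 32087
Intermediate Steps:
b(O) = 0 (b(O) = -3*(O - O) = -3*0 = 0)
V(s) = 2*s
32087 + V(b(0)) = 32087 + 2*0 = 32087 + 0 = 32087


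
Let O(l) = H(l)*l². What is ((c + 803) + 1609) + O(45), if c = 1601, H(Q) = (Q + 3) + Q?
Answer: 192338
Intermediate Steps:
H(Q) = 3 + 2*Q (H(Q) = (3 + Q) + Q = 3 + 2*Q)
O(l) = l²*(3 + 2*l) (O(l) = (3 + 2*l)*l² = l²*(3 + 2*l))
((c + 803) + 1609) + O(45) = ((1601 + 803) + 1609) + 45²*(3 + 2*45) = (2404 + 1609) + 2025*(3 + 90) = 4013 + 2025*93 = 4013 + 188325 = 192338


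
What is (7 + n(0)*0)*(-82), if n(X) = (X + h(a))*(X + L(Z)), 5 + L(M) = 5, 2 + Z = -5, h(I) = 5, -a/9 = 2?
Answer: -574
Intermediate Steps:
a = -18 (a = -9*2 = -18)
Z = -7 (Z = -2 - 5 = -7)
L(M) = 0 (L(M) = -5 + 5 = 0)
n(X) = X*(5 + X) (n(X) = (X + 5)*(X + 0) = (5 + X)*X = X*(5 + X))
(7 + n(0)*0)*(-82) = (7 + (0*(5 + 0))*0)*(-82) = (7 + (0*5)*0)*(-82) = (7 + 0*0)*(-82) = (7 + 0)*(-82) = 7*(-82) = -574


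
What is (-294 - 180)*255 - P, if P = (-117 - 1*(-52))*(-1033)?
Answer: -188015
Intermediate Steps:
P = 67145 (P = (-117 + 52)*(-1033) = -65*(-1033) = 67145)
(-294 - 180)*255 - P = (-294 - 180)*255 - 1*67145 = -474*255 - 67145 = -120870 - 67145 = -188015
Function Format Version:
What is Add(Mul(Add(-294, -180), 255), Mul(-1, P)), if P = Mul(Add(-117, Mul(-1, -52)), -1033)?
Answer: -188015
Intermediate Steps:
P = 67145 (P = Mul(Add(-117, 52), -1033) = Mul(-65, -1033) = 67145)
Add(Mul(Add(-294, -180), 255), Mul(-1, P)) = Add(Mul(Add(-294, -180), 255), Mul(-1, 67145)) = Add(Mul(-474, 255), -67145) = Add(-120870, -67145) = -188015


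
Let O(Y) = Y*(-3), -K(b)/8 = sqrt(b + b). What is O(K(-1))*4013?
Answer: 96312*I*sqrt(2) ≈ 1.3621e+5*I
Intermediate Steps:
K(b) = -8*sqrt(2)*sqrt(b) (K(b) = -8*sqrt(b + b) = -8*sqrt(2)*sqrt(b))
O(Y) = -3*Y
O(K(-1))*4013 = -(-24)*sqrt(2)*sqrt(-1)*4013 = -(-24)*sqrt(2)*I*4013 = -(-24)*I*sqrt(2)*4013 = (24*I*sqrt(2))*4013 = 96312*I*sqrt(2)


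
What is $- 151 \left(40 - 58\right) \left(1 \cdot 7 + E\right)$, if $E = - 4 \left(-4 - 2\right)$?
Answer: $84258$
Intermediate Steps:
$E = 24$ ($E = \left(-4\right) \left(-6\right) = 24$)
$- 151 \left(40 - 58\right) \left(1 \cdot 7 + E\right) = - 151 \left(40 - 58\right) \left(1 \cdot 7 + 24\right) = - 151 \left(40 - 58\right) \left(7 + 24\right) = \left(-151\right) \left(-18\right) 31 = 2718 \cdot 31 = 84258$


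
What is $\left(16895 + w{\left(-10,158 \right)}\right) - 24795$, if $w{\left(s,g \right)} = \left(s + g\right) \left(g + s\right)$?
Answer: $14004$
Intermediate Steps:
$w{\left(s,g \right)} = \left(g + s\right)^{2}$ ($w{\left(s,g \right)} = \left(g + s\right) \left(g + s\right) = \left(g + s\right)^{2}$)
$\left(16895 + w{\left(-10,158 \right)}\right) - 24795 = \left(16895 + \left(158 - 10\right)^{2}\right) - 24795 = \left(16895 + 148^{2}\right) - 24795 = \left(16895 + 21904\right) - 24795 = 38799 - 24795 = 14004$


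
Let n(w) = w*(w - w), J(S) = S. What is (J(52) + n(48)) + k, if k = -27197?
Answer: -27145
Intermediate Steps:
n(w) = 0 (n(w) = w*0 = 0)
(J(52) + n(48)) + k = (52 + 0) - 27197 = 52 - 27197 = -27145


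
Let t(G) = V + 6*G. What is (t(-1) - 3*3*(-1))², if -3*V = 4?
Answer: 25/9 ≈ 2.7778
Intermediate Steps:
V = -4/3 (V = -⅓*4 = -4/3 ≈ -1.3333)
t(G) = -4/3 + 6*G
(t(-1) - 3*3*(-1))² = ((-4/3 + 6*(-1)) - 3*3*(-1))² = ((-4/3 - 6) - 9*(-1))² = (-22/3 + 9)² = (5/3)² = 25/9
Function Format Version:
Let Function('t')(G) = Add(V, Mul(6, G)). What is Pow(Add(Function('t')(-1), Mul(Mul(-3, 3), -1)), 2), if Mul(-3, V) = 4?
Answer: Rational(25, 9) ≈ 2.7778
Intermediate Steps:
V = Rational(-4, 3) (V = Mul(Rational(-1, 3), 4) = Rational(-4, 3) ≈ -1.3333)
Function('t')(G) = Add(Rational(-4, 3), Mul(6, G))
Pow(Add(Function('t')(-1), Mul(Mul(-3, 3), -1)), 2) = Pow(Add(Add(Rational(-4, 3), Mul(6, -1)), Mul(Mul(-3, 3), -1)), 2) = Pow(Add(Add(Rational(-4, 3), -6), Mul(-9, -1)), 2) = Pow(Add(Rational(-22, 3), 9), 2) = Pow(Rational(5, 3), 2) = Rational(25, 9)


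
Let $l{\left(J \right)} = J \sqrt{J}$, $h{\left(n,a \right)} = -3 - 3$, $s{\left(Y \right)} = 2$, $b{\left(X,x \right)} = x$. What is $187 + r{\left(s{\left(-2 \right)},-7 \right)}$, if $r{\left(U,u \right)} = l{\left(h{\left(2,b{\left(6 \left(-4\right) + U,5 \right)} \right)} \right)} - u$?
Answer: $194 - 6 i \sqrt{6} \approx 194.0 - 14.697 i$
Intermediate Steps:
$h{\left(n,a \right)} = -6$
$l{\left(J \right)} = J^{\frac{3}{2}}$
$r{\left(U,u \right)} = - u - 6 i \sqrt{6}$ ($r{\left(U,u \right)} = \left(-6\right)^{\frac{3}{2}} - u = - 6 i \sqrt{6} - u = - u - 6 i \sqrt{6}$)
$187 + r{\left(s{\left(-2 \right)},-7 \right)} = 187 - \left(-7 + 6 i \sqrt{6}\right) = 187 + \left(7 - 6 i \sqrt{6}\right) = 194 - 6 i \sqrt{6}$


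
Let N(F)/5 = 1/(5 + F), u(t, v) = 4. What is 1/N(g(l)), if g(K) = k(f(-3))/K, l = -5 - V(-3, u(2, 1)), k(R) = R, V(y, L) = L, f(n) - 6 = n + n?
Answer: 1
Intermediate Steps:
f(n) = 6 + 2*n (f(n) = 6 + (n + n) = 6 + 2*n)
l = -9 (l = -5 - 1*4 = -5 - 4 = -9)
g(K) = 0 (g(K) = (6 + 2*(-3))/K = (6 - 6)/K = 0/K = 0)
N(F) = 5/(5 + F)
1/N(g(l)) = 1/(5/(5 + 0)) = 1/(5/5) = 1/(5*(⅕)) = 1/1 = 1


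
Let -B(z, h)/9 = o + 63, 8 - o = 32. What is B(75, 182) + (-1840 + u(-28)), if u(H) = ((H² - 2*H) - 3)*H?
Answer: -25627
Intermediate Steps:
o = -24 (o = 8 - 1*32 = 8 - 32 = -24)
u(H) = H*(-3 + H² - 2*H) (u(H) = (-3 + H² - 2*H)*H = H*(-3 + H² - 2*H))
B(z, h) = -351 (B(z, h) = -9*(-24 + 63) = -9*39 = -351)
B(75, 182) + (-1840 + u(-28)) = -351 + (-1840 - 28*(-3 + (-28)² - 2*(-28))) = -351 + (-1840 - 28*(-3 + 784 + 56)) = -351 + (-1840 - 28*837) = -351 + (-1840 - 23436) = -351 - 25276 = -25627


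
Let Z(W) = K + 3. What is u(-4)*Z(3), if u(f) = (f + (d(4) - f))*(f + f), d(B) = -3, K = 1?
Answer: 96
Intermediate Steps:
u(f) = -6*f (u(f) = (f + (-3 - f))*(f + f) = -6*f)
Z(W) = 4 (Z(W) = 1 + 3 = 4)
u(-4)*Z(3) = -6*(-4)*4 = 24*4 = 96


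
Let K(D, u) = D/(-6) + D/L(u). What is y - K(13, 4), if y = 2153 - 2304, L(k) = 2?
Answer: -466/3 ≈ -155.33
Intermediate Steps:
y = -151
K(D, u) = D/3 (K(D, u) = D/(-6) + D/2 = D*(-⅙) + D*(½) = -D/6 + D/2 = D/3)
y - K(13, 4) = -151 - 13/3 = -466/3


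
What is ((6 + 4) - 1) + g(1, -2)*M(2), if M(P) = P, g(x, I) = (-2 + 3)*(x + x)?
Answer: 13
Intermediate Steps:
g(x, I) = 2*x (g(x, I) = 1*(2*x) = 2*x)
((6 + 4) - 1) + g(1, -2)*M(2) = ((6 + 4) - 1) + (2*1)*2 = (10 - 1) + 2*2 = 9 + 4 = 13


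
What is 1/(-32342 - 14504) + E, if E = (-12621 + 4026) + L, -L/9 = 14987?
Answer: -6721370389/46846 ≈ -1.4348e+5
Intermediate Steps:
L = -134883 (L = -9*14987 = -134883)
E = -143478 (E = (-12621 + 4026) - 134883 = -8595 - 134883 = -143478)
1/(-32342 - 14504) + E = 1/(-32342 - 14504) - 143478 = 1/(-46846) - 143478 = -1/46846 - 143478 = -6721370389/46846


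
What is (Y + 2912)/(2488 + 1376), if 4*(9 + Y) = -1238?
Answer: 247/368 ≈ 0.67120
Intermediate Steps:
Y = -637/2 (Y = -9 + (1/4)*(-1238) = -9 - 619/2 = -637/2 ≈ -318.50)
(Y + 2912)/(2488 + 1376) = (-637/2 + 2912)/(2488 + 1376) = (5187/2)/3864 = (5187/2)*(1/3864) = 247/368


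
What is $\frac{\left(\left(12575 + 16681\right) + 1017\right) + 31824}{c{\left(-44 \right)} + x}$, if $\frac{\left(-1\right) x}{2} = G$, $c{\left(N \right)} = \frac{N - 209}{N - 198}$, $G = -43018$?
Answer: $\frac{1366134}{1892815} \approx 0.72175$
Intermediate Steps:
$c{\left(N \right)} = \frac{-209 + N}{-198 + N}$
$x = 86036$ ($x = \left(-2\right) \left(-43018\right) = 86036$)
$\frac{\left(\left(12575 + 16681\right) + 1017\right) + 31824}{c{\left(-44 \right)} + x} = \frac{\left(\left(12575 + 16681\right) + 1017\right) + 31824}{\frac{-209 - 44}{-198 - 44} + 86036} = \frac{\left(29256 + 1017\right) + 31824}{\frac{1}{-242} \left(-253\right) + 86036} = \frac{30273 + 31824}{\left(- \frac{1}{242}\right) \left(-253\right) + 86036} = \frac{62097}{\frac{23}{22} + 86036} = \frac{62097}{\frac{1892815}{22}} = 62097 \cdot \frac{22}{1892815} = \frac{1366134}{1892815}$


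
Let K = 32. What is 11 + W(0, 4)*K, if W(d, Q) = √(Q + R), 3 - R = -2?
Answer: 107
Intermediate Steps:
R = 5 (R = 3 - 1*(-2) = 3 + 2 = 5)
W(d, Q) = √(5 + Q) (W(d, Q) = √(Q + 5) = √(5 + Q))
11 + W(0, 4)*K = 11 + √(5 + 4)*32 = 11 + √9*32 = 11 + 3*32 = 11 + 96 = 107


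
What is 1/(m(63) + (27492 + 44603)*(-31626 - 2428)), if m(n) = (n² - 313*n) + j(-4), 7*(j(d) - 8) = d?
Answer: -7/17185972108 ≈ -4.0731e-10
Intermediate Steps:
j(d) = 8 + d/7
m(n) = 52/7 + n² - 313*n (m(n) = (n² - 313*n) + (8 + (⅐)*(-4)) = (n² - 313*n) + (8 - 4/7) = (n² - 313*n) + 52/7 = 52/7 + n² - 313*n)
1/(m(63) + (27492 + 44603)*(-31626 - 2428)) = 1/((52/7 + 63² - 313*63) + (27492 + 44603)*(-31626 - 2428)) = 1/((52/7 + 3969 - 19719) + 72095*(-34054)) = 1/(-110198/7 - 2455123130) = 1/(-17185972108/7) = -7/17185972108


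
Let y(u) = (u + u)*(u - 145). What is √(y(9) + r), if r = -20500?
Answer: 2*I*√5737 ≈ 151.49*I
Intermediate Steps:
y(u) = 2*u*(-145 + u) (y(u) = (2*u)*(-145 + u) = 2*u*(-145 + u))
√(y(9) + r) = √(2*9*(-145 + 9) - 20500) = √(2*9*(-136) - 20500) = √(-2448 - 20500) = √(-22948) = 2*I*√5737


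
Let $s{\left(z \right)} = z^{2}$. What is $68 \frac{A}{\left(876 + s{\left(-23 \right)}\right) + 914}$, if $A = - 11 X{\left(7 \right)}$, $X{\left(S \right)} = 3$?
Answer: $- \frac{748}{773} \approx -0.96766$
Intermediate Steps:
$A = -33$ ($A = \left(-11\right) 3 = -33$)
$68 \frac{A}{\left(876 + s{\left(-23 \right)}\right) + 914} = 68 \left(- \frac{33}{\left(876 + \left(-23\right)^{2}\right) + 914}\right) = 68 \left(- \frac{33}{\left(876 + 529\right) + 914}\right) = 68 \left(- \frac{33}{1405 + 914}\right) = 68 \left(- \frac{33}{2319}\right) = 68 \left(\left(-33\right) \frac{1}{2319}\right) = 68 \left(- \frac{11}{773}\right) = - \frac{748}{773}$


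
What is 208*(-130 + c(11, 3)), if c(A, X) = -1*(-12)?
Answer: -24544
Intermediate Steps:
c(A, X) = 12
208*(-130 + c(11, 3)) = 208*(-130 + 12) = 208*(-118) = -24544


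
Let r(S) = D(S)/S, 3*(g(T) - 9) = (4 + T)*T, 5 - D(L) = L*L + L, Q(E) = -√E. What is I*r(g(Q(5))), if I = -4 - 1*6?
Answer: 19750/177 - 4945*√5/354 ≈ 80.346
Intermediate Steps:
D(L) = 5 - L - L² (D(L) = 5 - (L*L + L) = 5 - (L² + L) = 5 - (L + L²) = 5 + (-L - L²) = 5 - L - L²)
g(T) = 9 + T*(4 + T)/3 (g(T) = 9 + ((4 + T)*T)/3 = 9 + (T*(4 + T))/3 = 9 + T*(4 + T)/3)
I = -10 (I = -4 - 6 = -10)
r(S) = (5 - S - S²)/S
I*r(g(Q(5))) = -10*(-1 - (9 + (-√5)²/3 + 4*(-√5)/3) + 5/(9 + (-√5)²/3 + 4*(-√5)/3)) = -10*(-1 - (9 + (⅓)*5 - 4*√5/3) + 5/(9 + (⅓)*5 - 4*√5/3)) = -10*(-1 - (9 + 5/3 - 4*√5/3) + 5/(9 + 5/3 - 4*√5/3)) = -10*(-1 - (32/3 - 4*√5/3) + 5/(32/3 - 4*√5/3)) = -10*(-1 + (-32/3 + 4*√5/3) + 5/(32/3 - 4*√5/3)) = -10*(-35/3 + 5/(32/3 - 4*√5/3) + 4*√5/3) = 350/3 - 50/(32/3 - 4*√5/3) - 40*√5/3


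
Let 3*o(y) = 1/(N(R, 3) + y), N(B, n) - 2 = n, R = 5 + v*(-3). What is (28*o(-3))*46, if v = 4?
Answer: 644/3 ≈ 214.67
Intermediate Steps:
R = -7 (R = 5 + 4*(-3) = 5 - 12 = -7)
N(B, n) = 2 + n
o(y) = 1/(3*(5 + y)) (o(y) = 1/(3*((2 + 3) + y)) = 1/(3*(5 + y)))
(28*o(-3))*46 = (28*(1/(3*(5 - 3))))*46 = (28*((⅓)/2))*46 = (28*((⅓)*(½)))*46 = (28*(⅙))*46 = (14/3)*46 = 644/3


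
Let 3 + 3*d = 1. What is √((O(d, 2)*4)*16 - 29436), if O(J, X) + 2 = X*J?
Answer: 2*I*√66711/3 ≈ 172.19*I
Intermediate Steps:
d = -⅔ (d = -1 + (⅓)*1 = -1 + ⅓ = -⅔ ≈ -0.66667)
O(J, X) = -2 + J*X (O(J, X) = -2 + X*J = -2 + J*X)
√((O(d, 2)*4)*16 - 29436) = √(((-2 - ⅔*2)*4)*16 - 29436) = √(((-2 - 4/3)*4)*16 - 29436) = √(-10/3*4*16 - 29436) = √(-40/3*16 - 29436) = √(-640/3 - 29436) = √(-88948/3) = 2*I*√66711/3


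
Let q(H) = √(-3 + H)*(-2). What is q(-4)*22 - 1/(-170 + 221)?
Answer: -1/51 - 44*I*√7 ≈ -0.019608 - 116.41*I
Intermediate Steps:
q(H) = -2*√(-3 + H)
q(-4)*22 - 1/(-170 + 221) = -2*√(-3 - 4)*22 - 1/(-170 + 221) = -2*I*√7*22 - 1/51 = -44*I*√7 - 1/51 = -1/51 - 44*I*√7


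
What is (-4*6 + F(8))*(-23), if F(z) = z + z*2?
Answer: 0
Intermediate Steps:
F(z) = 3*z (F(z) = z + 2*z = 3*z)
(-4*6 + F(8))*(-23) = (-4*6 + 3*8)*(-23) = (-24 + 24)*(-23) = 0*(-23) = 0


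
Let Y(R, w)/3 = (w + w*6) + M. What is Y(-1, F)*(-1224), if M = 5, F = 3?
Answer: -95472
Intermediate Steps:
Y(R, w) = 15 + 21*w (Y(R, w) = 3*((w + w*6) + 5) = 3*((w + 6*w) + 5) = 3*(7*w + 5) = 3*(5 + 7*w) = 15 + 21*w)
Y(-1, F)*(-1224) = (15 + 21*3)*(-1224) = (15 + 63)*(-1224) = 78*(-1224) = -95472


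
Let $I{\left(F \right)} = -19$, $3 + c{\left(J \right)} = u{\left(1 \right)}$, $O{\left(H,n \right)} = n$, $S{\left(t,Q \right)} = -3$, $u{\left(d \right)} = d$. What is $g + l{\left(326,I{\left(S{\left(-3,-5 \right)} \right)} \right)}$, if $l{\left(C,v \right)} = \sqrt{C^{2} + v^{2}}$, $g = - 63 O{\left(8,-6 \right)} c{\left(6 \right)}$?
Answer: $-756 + \sqrt{106637} \approx -429.45$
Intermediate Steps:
$c{\left(J \right)} = -2$ ($c{\left(J \right)} = -3 + 1 = -2$)
$g = -756$ ($g = \left(-63\right) \left(-6\right) \left(-2\right) = 378 \left(-2\right) = -756$)
$g + l{\left(326,I{\left(S{\left(-3,-5 \right)} \right)} \right)} = -756 + \sqrt{326^{2} + \left(-19\right)^{2}} = -756 + \sqrt{106276 + 361} = -756 + \sqrt{106637}$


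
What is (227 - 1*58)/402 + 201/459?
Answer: 17597/20502 ≈ 0.85831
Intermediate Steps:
(227 - 1*58)/402 + 201/459 = (227 - 58)*(1/402) + 201*(1/459) = 169*(1/402) + 67/153 = 169/402 + 67/153 = 17597/20502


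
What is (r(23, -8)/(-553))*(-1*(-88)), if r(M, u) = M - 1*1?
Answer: -1936/553 ≈ -3.5009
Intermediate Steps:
r(M, u) = -1 + M (r(M, u) = M - 1 = -1 + M)
(r(23, -8)/(-553))*(-1*(-88)) = ((-1 + 23)/(-553))*(-1*(-88)) = (22*(-1/553))*88 = -22/553*88 = -1936/553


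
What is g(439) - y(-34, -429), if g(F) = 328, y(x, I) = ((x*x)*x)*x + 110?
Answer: -1336118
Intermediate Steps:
y(x, I) = 110 + x⁴ (y(x, I) = (x²*x)*x + 110 = x³*x + 110 = x⁴ + 110 = 110 + x⁴)
g(439) - y(-34, -429) = 328 - (110 + (-34)⁴) = 328 - (110 + 1336336) = 328 - 1*1336446 = 328 - 1336446 = -1336118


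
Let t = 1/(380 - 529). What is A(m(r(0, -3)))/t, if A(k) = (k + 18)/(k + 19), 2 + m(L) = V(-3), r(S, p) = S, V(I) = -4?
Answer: -1788/13 ≈ -137.54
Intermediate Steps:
m(L) = -6 (m(L) = -2 - 4 = -6)
t = -1/149 (t = 1/(-149) = -1/149 ≈ -0.0067114)
A(k) = (18 + k)/(19 + k)
A(m(r(0, -3)))/t = ((18 - 6)/(19 - 6))/(-1/149) = (12/13)*(-149) = -1788/13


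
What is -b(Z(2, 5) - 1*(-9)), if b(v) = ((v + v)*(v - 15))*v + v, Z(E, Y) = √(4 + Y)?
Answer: 852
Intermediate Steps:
b(v) = v + 2*v²*(-15 + v) (b(v) = ((2*v)*(-15 + v))*v + v = (2*v*(-15 + v))*v + v = 2*v²*(-15 + v) + v = v + 2*v²*(-15 + v))
-b(Z(2, 5) - 1*(-9)) = -(√(4 + 5) - 1*(-9))*(1 - 30*(√(4 + 5) - 1*(-9)) + 2*(√(4 + 5) - 1*(-9))²) = -(√9 + 9)*(1 - 30*(√9 + 9) + 2*(√9 + 9)²) = -(3 + 9)*(1 - 30*(3 + 9) + 2*(3 + 9)²) = -12*(1 - 30*12 + 2*12²) = -12*(1 - 360 + 2*144) = -12*(1 - 360 + 288) = -12*(-71) = -1*(-852) = 852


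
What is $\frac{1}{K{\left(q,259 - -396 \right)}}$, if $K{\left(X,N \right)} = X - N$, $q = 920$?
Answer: $\frac{1}{265} \approx 0.0037736$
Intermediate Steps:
$\frac{1}{K{\left(q,259 - -396 \right)}} = \frac{1}{920 - \left(259 - -396\right)} = \frac{1}{920 - \left(259 + 396\right)} = \frac{1}{920 - 655} = \frac{1}{265}$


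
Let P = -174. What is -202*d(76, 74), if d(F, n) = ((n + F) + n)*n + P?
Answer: -3313204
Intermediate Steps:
d(F, n) = -174 + n*(F + 2*n) (d(F, n) = ((n + F) + n)*n - 174 = ((F + n) + n)*n - 174 = (F + 2*n)*n - 174 = n*(F + 2*n) - 174 = -174 + n*(F + 2*n))
-202*d(76, 74) = -202*(-174 + 2*74² + 76*74) = -202*(-174 + 2*5476 + 5624) = -202*(-174 + 10952 + 5624) = -202*16402 = -3313204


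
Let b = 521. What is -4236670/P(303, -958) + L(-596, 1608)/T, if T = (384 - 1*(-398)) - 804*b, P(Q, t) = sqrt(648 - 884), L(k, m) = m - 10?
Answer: -799/209051 + 2118335*I*sqrt(59)/59 ≈ -0.003822 + 2.7578e+5*I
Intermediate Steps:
L(k, m) = -10 + m
P(Q, t) = 2*I*sqrt(59) (P(Q, t) = sqrt(-236) = 2*I*sqrt(59))
T = -418102 (T = (384 - 1*(-398)) - 804*521 = (384 + 398) - 418884 = 782 - 418884 = -418102)
-4236670/P(303, -958) + L(-596, 1608)/T = -4236670*(-I*sqrt(59)/118) + (-10 + 1608)/(-418102) = -(-2118335)*I*sqrt(59)/59 + 1598*(-1/418102) = 2118335*I*sqrt(59)/59 - 799/209051 = -799/209051 + 2118335*I*sqrt(59)/59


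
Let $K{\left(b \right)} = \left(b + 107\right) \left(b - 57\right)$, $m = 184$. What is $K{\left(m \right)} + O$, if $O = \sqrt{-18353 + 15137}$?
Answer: $36957 + 4 i \sqrt{201} \approx 36957.0 + 56.71 i$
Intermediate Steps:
$O = 4 i \sqrt{201}$ ($O = \sqrt{-3216} = 4 i \sqrt{201} \approx 56.71 i$)
$K{\left(b \right)} = \left(-57 + b\right) \left(107 + b\right)$ ($K{\left(b \right)} = \left(107 + b\right) \left(-57 + b\right) = \left(-57 + b\right) \left(107 + b\right)$)
$K{\left(m \right)} + O = \left(-6099 + 184^{2} + 50 \cdot 184\right) + 4 i \sqrt{201} = \left(-6099 + 33856 + 9200\right) + 4 i \sqrt{201} = 36957 + 4 i \sqrt{201}$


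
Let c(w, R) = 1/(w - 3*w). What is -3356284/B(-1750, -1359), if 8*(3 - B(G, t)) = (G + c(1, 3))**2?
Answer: 107401088/12256905 ≈ 8.7625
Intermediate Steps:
c(w, R) = -1/(2*w) (c(w, R) = 1/(-2*w) = -1/(2*w))
B(G, t) = 3 - (-1/2 + G)**2/8 (B(G, t) = 3 - (G - 1/2/1)**2/8 = 3 - (G - 1/2*1)**2/8 = 3 - (G - 1/2)**2/8 = 3 - (-1/2 + G)**2/8)
-3356284/B(-1750, -1359) = -3356284/(3 - (-1 + 2*(-1750))**2/32) = -3356284/(3 - (-1 - 3500)**2/32) = -3356284/(3 - 1/32*(-3501)**2) = -3356284/(3 - 1/32*12257001) = -3356284/(3 - 12257001/32) = -3356284/(-12256905/32) = -3356284*(-32/12256905) = 107401088/12256905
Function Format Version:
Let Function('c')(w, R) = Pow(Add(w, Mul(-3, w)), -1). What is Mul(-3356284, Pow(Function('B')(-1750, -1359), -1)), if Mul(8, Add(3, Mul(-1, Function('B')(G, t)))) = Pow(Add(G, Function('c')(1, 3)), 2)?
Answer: Rational(107401088, 12256905) ≈ 8.7625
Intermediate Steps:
Function('c')(w, R) = Mul(Rational(-1, 2), Pow(w, -1)) (Function('c')(w, R) = Pow(Mul(-2, w), -1) = Mul(Rational(-1, 2), Pow(w, -1)))
Function('B')(G, t) = Add(3, Mul(Rational(-1, 8), Pow(Add(Rational(-1, 2), G), 2))) (Function('B')(G, t) = Add(3, Mul(Rational(-1, 8), Pow(Add(G, Mul(Rational(-1, 2), Pow(1, -1))), 2))) = Add(3, Mul(Rational(-1, 8), Pow(Add(G, Mul(Rational(-1, 2), 1)), 2))) = Add(3, Mul(Rational(-1, 8), Pow(Add(G, Rational(-1, 2)), 2))) = Add(3, Mul(Rational(-1, 8), Pow(Add(Rational(-1, 2), G), 2))))
Mul(-3356284, Pow(Function('B')(-1750, -1359), -1)) = Mul(-3356284, Pow(Add(3, Mul(Rational(-1, 32), Pow(Add(-1, Mul(2, -1750)), 2))), -1)) = Mul(-3356284, Pow(Add(3, Mul(Rational(-1, 32), Pow(Add(-1, -3500), 2))), -1)) = Mul(-3356284, Pow(Add(3, Mul(Rational(-1, 32), Pow(-3501, 2))), -1)) = Mul(-3356284, Pow(Add(3, Mul(Rational(-1, 32), 12257001)), -1)) = Mul(-3356284, Pow(Add(3, Rational(-12257001, 32)), -1)) = Mul(-3356284, Pow(Rational(-12256905, 32), -1)) = Mul(-3356284, Rational(-32, 12256905)) = Rational(107401088, 12256905)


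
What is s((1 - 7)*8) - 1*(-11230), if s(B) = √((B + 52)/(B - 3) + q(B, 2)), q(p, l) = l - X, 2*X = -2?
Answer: 11230 + √7599/51 ≈ 11232.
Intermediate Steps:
X = -1 (X = (½)*(-2) = -1)
q(p, l) = 1 + l (q(p, l) = l - 1*(-1) = l + 1 = 1 + l)
s(B) = √(3 + (52 + B)/(-3 + B)) (s(B) = √((B + 52)/(B - 3) + (1 + 2)) = √((52 + B)/(-3 + B) + 3) = √(3 + (52 + B)/(-3 + B)))
s((1 - 7)*8) - 1*(-11230) = √((43 + 4*((1 - 7)*8))/(-3 + (1 - 7)*8)) - 1*(-11230) = √((43 + 4*(-6*8))/(-3 - 6*8)) + 11230 = √((43 + 4*(-48))/(-3 - 48)) + 11230 = √((43 - 192)/(-51)) + 11230 = √(-1/51*(-149)) + 11230 = √(149/51) + 11230 = √7599/51 + 11230 = 11230 + √7599/51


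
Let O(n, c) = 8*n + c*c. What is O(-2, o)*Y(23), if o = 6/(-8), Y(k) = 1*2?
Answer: -247/8 ≈ -30.875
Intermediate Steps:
Y(k) = 2
o = -¾ (o = 6*(-⅛) = -¾ ≈ -0.75000)
O(n, c) = c² + 8*n (O(n, c) = 8*n + c² = c² + 8*n)
O(-2, o)*Y(23) = ((-¾)² + 8*(-2))*2 = (9/16 - 16)*2 = -247/16*2 = -247/8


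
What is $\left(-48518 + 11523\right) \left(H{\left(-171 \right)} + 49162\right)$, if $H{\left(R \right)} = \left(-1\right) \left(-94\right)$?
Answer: $-1822225720$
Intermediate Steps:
$H{\left(R \right)} = 94$
$\left(-48518 + 11523\right) \left(H{\left(-171 \right)} + 49162\right) = \left(-48518 + 11523\right) \left(94 + 49162\right) = \left(-36995\right) 49256 = -1822225720$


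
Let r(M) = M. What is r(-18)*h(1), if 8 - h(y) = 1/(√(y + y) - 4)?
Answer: -1044/7 - 9*√2/7 ≈ -150.96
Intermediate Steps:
h(y) = 8 - 1/(-4 + √2*√y) (h(y) = 8 - 1/(√(y + y) - 4) = 8 - 1/(√(2*y) - 4) = 8 - 1/(√2*√y - 4) = 8 - 1/(-4 + √2*√y))
r(-18)*h(1) = -18*(-33 + 8*√2*√1)/(-4 + √2*√1) = -18*(-33 + 8*√2*1)/(-4 + √2*1) = -18*(-33 + 8*√2)/(-4 + √2)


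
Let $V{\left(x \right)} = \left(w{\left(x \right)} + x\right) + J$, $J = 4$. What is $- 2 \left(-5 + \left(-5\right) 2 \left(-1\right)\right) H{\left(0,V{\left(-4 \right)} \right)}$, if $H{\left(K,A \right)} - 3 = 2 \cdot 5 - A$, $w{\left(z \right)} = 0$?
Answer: $-130$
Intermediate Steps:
$V{\left(x \right)} = 4 + x$ ($V{\left(x \right)} = \left(0 + x\right) + 4 = x + 4 = 4 + x$)
$H{\left(K,A \right)} = 13 - A$ ($H{\left(K,A \right)} = 3 - \left(-10 + A\right) = 13 - A$)
$- 2 \left(-5 + \left(-5\right) 2 \left(-1\right)\right) H{\left(0,V{\left(-4 \right)} \right)} = - 2 \left(-5 + \left(-5\right) 2 \left(-1\right)\right) \left(13 - \left(4 - 4\right)\right) = - 2 \left(-5 - -10\right) \left(13 - 0\right) = - 2 \left(-5 + 10\right) \left(13 + 0\right) = \left(-2\right) 5 \cdot 13 = \left(-10\right) 13 = -130$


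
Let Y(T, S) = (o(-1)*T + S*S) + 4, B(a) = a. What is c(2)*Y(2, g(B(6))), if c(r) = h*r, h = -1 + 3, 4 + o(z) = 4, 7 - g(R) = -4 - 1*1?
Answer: 592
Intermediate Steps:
g(R) = 12 (g(R) = 7 - (-4 - 1*1) = 7 - (-4 - 1) = 7 - 1*(-5) = 7 + 5 = 12)
o(z) = 0 (o(z) = -4 + 4 = 0)
h = 2
Y(T, S) = 4 + S² (Y(T, S) = (0*T + S*S) + 4 = (0 + S²) + 4 = S² + 4 = 4 + S²)
c(r) = 2*r
c(2)*Y(2, g(B(6))) = (2*2)*(4 + 12²) = 4*(4 + 144) = 4*148 = 592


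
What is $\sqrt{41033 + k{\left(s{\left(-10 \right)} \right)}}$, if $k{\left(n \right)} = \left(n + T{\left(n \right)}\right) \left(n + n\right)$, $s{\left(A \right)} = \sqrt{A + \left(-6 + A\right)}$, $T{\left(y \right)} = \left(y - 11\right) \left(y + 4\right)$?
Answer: $\sqrt{41345 - 140 i \sqrt{26}} \approx 203.34 - 1.755 i$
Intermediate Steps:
$T{\left(y \right)} = \left(-11 + y\right) \left(4 + y\right)$
$s{\left(A \right)} = \sqrt{-6 + 2 A}$
$k{\left(n \right)} = 2 n \left(-44 + n^{2} - 6 n\right)$ ($k{\left(n \right)} = \left(n - \left(44 - n^{2} + 7 n\right)\right) \left(n + n\right) = \left(-44 + n^{2} - 6 n\right) 2 n = 2 n \left(-44 + n^{2} - 6 n\right)$)
$\sqrt{41033 + k{\left(s{\left(-10 \right)} \right)}} = \sqrt{41033 + 2 \sqrt{-6 + 2 \left(-10\right)} \left(-44 + \left(\sqrt{-6 + 2 \left(-10\right)}\right)^{2} - 6 \sqrt{-6 + 2 \left(-10\right)}\right)} = \sqrt{41033 + 2 \sqrt{-6 - 20} \left(-44 + \left(\sqrt{-6 - 20}\right)^{2} - 6 \sqrt{-6 - 20}\right)} = \sqrt{41033 + 2 \sqrt{-26} \left(-44 + \left(\sqrt{-26}\right)^{2} - 6 \sqrt{-26}\right)} = \sqrt{41033 + 2 i \sqrt{26} \left(-44 + \left(i \sqrt{26}\right)^{2} - 6 i \sqrt{26}\right)} = \sqrt{41033 + 2 i \sqrt{26} \left(-44 - 26 - 6 i \sqrt{26}\right)} = \sqrt{41033 + 2 i \sqrt{26} \left(-70 - 6 i \sqrt{26}\right)}$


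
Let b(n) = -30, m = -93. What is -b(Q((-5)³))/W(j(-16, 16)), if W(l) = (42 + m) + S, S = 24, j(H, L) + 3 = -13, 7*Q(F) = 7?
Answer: -10/9 ≈ -1.1111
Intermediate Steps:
Q(F) = 1 (Q(F) = (⅐)*7 = 1)
j(H, L) = -16 (j(H, L) = -3 - 13 = -16)
W(l) = -27 (W(l) = (42 - 93) + 24 = -51 + 24 = -27)
-b(Q((-5)³))/W(j(-16, 16)) = -(-30)/(-27) = -(-30)*(-1)/27 = -1*10/9 = -10/9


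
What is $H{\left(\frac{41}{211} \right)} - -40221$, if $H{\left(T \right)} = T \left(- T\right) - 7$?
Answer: $\frac{1790365813}{44521} \approx 40214.0$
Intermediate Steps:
$H{\left(T \right)} = -7 - T^{2}$ ($H{\left(T \right)} = - T^{2} - 7 = -7 - T^{2}$)
$H{\left(\frac{41}{211} \right)} - -40221 = \left(-7 - \left(\frac{41}{211}\right)^{2}\right) - -40221 = \left(-7 - \left(41 \cdot \frac{1}{211}\right)^{2}\right) + 40221 = \left(-7 - \left(\frac{41}{211}\right)^{2}\right) + 40221 = \left(-7 - \frac{1681}{44521}\right) + 40221 = - \frac{313328}{44521} + 40221 = \frac{1790365813}{44521}$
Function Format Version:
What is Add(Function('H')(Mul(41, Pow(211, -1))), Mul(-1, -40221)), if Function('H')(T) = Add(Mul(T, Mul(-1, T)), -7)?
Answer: Rational(1790365813, 44521) ≈ 40214.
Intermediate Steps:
Function('H')(T) = Add(-7, Mul(-1, Pow(T, 2))) (Function('H')(T) = Add(Mul(-1, Pow(T, 2)), -7) = Add(-7, Mul(-1, Pow(T, 2))))
Add(Function('H')(Mul(41, Pow(211, -1))), Mul(-1, -40221)) = Add(Add(-7, Mul(-1, Pow(Mul(41, Pow(211, -1)), 2))), Mul(-1, -40221)) = Add(Add(-7, Mul(-1, Pow(Mul(41, Rational(1, 211)), 2))), 40221) = Add(Add(-7, Mul(-1, Pow(Rational(41, 211), 2))), 40221) = Add(Add(-7, Mul(-1, Rational(1681, 44521))), 40221) = Add(Add(-7, Rational(-1681, 44521)), 40221) = Add(Rational(-313328, 44521), 40221) = Rational(1790365813, 44521)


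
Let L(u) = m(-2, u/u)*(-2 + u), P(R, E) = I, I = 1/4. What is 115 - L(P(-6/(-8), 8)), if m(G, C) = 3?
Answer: 481/4 ≈ 120.25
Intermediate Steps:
I = ¼ ≈ 0.25000
P(R, E) = ¼
L(u) = -6 + 3*u (L(u) = 3*(-2 + u) = -6 + 3*u)
115 - L(P(-6/(-8), 8)) = 115 - (-6 + 3*(¼)) = 115 - (-6 + ¾) = 115 - 1*(-21/4) = 115 + 21/4 = 481/4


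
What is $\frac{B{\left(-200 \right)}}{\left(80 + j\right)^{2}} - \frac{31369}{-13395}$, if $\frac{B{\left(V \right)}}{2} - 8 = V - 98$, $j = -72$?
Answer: $- \frac{75809}{11280} \approx -6.7207$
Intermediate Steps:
$B{\left(V \right)} = -180 + 2 V$ ($B{\left(V \right)} = 16 + 2 \left(V - 98\right) = 16 + 2 \left(-98 + V\right) = 16 + \left(-196 + 2 V\right) = -180 + 2 V$)
$\frac{B{\left(-200 \right)}}{\left(80 + j\right)^{2}} - \frac{31369}{-13395} = \frac{-180 + 2 \left(-200\right)}{\left(80 - 72\right)^{2}} - \frac{31369}{-13395} = \frac{-180 - 400}{8^{2}} - - \frac{1651}{705} = - \frac{580}{64} + \frac{1651}{705} = \left(-580\right) \frac{1}{64} + \frac{1651}{705} = - \frac{145}{16} + \frac{1651}{705} = - \frac{75809}{11280}$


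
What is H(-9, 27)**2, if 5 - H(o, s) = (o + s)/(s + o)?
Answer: 16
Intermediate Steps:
H(o, s) = 4 (H(o, s) = 5 - (o + s)/(s + o) = 5 - (o + s)/(o + s) = 5 - 1*1 = 5 - 1 = 4)
H(-9, 27)**2 = 4**2 = 16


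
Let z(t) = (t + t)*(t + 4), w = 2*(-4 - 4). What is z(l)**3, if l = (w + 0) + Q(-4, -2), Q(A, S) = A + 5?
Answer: 35937000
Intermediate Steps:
Q(A, S) = 5 + A
w = -16 (w = 2*(-8) = -16)
l = -15 (l = (-16 + 0) + (5 - 4) = -16 + 1 = -15)
z(t) = 2*t*(4 + t) (z(t) = (2*t)*(4 + t) = 2*t*(4 + t))
z(l)**3 = (2*(-15)*(4 - 15))**3 = (2*(-15)*(-11))**3 = 330**3 = 35937000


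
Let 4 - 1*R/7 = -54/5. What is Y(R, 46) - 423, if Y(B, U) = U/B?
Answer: -109442/259 ≈ -422.56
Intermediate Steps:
R = 518/5 (R = 28 - (-378)/5 = 28 - 7*(-54/5) = 28 + 378/5 = 518/5 ≈ 103.60)
Y(R, 46) - 423 = 46/(518/5) - 423 = 46*(5/518) - 423 = 115/259 - 423 = -109442/259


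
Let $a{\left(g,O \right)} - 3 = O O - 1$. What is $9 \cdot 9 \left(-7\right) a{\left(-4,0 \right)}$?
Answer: $-1134$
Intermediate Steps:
$a{\left(g,O \right)} = 2 + O^{2}$ ($a{\left(g,O \right)} = 3 + \left(O O - 1\right) = 3 + \left(O^{2} - 1\right) = 3 + \left(-1 + O^{2}\right) = 2 + O^{2}$)
$9 \cdot 9 \left(-7\right) a{\left(-4,0 \right)} = 9 \cdot 9 \left(-7\right) \left(2 + 0^{2}\right) = 81 \left(-7\right) \left(2 + 0\right) = \left(-567\right) 2 = -1134$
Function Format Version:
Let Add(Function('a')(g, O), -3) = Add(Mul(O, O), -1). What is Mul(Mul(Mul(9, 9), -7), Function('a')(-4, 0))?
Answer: -1134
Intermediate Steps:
Function('a')(g, O) = Add(2, Pow(O, 2)) (Function('a')(g, O) = Add(3, Add(Mul(O, O), -1)) = Add(3, Add(Pow(O, 2), -1)) = Add(3, Add(-1, Pow(O, 2))) = Add(2, Pow(O, 2)))
Mul(Mul(Mul(9, 9), -7), Function('a')(-4, 0)) = Mul(Mul(Mul(9, 9), -7), Add(2, Pow(0, 2))) = Mul(Mul(81, -7), Add(2, 0)) = Mul(-567, 2) = -1134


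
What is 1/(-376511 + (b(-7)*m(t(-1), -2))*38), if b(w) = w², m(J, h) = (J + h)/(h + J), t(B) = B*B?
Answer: -1/374649 ≈ -2.6692e-6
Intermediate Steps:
t(B) = B²
m(J, h) = 1 (m(J, h) = (J + h)/(J + h) = 1)
1/(-376511 + (b(-7)*m(t(-1), -2))*38) = 1/(-376511 + ((-7)²*1)*38) = 1/(-376511 + (49*1)*38) = 1/(-376511 + 49*38) = 1/(-376511 + 1862) = 1/(-374649) = -1/374649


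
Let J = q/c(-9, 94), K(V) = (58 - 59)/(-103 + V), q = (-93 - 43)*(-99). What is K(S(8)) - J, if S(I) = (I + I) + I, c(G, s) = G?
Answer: 118185/79 ≈ 1496.0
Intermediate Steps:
S(I) = 3*I (S(I) = 2*I + I = 3*I)
q = 13464 (q = -136*(-99) = 13464)
K(V) = -1/(-103 + V)
J = -1496 (J = 13464/(-9) = 13464*(-⅑) = -1496)
K(S(8)) - J = -1/(-103 + 3*8) - 1*(-1496) = -1/(-103 + 24) + 1496 = -1/(-79) + 1496 = -1*(-1/79) + 1496 = 1/79 + 1496 = 118185/79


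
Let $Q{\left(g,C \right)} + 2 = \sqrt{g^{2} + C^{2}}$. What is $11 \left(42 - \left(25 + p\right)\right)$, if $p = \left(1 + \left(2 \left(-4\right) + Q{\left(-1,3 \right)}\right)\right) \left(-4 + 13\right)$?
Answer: $1078 - 99 \sqrt{10} \approx 764.93$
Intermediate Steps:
$Q{\left(g,C \right)} = -2 + \sqrt{C^{2} + g^{2}}$ ($Q{\left(g,C \right)} = -2 + \sqrt{g^{2} + C^{2}} = -2 + \sqrt{C^{2} + g^{2}}$)
$p = -81 + 9 \sqrt{10}$ ($p = \left(1 + \left(2 \left(-4\right) - \left(2 - \sqrt{3^{2} + \left(-1\right)^{2}}\right)\right)\right) \left(-4 + 13\right) = \left(1 - \left(10 - \sqrt{9 + 1}\right)\right) 9 = \left(1 - \left(10 - \sqrt{10}\right)\right) 9 = \left(-9 + \sqrt{10}\right) 9 = -81 + 9 \sqrt{10} \approx -52.539$)
$11 \left(42 - \left(25 + p\right)\right) = 11 \left(42 - \left(-56 + 9 \sqrt{10}\right)\right) = 11 \left(42 + \left(-25 + \left(81 - 9 \sqrt{10}\right)\right)\right) = 11 \left(42 + \left(56 - 9 \sqrt{10}\right)\right) = 11 \left(98 - 9 \sqrt{10}\right) = 1078 - 99 \sqrt{10}$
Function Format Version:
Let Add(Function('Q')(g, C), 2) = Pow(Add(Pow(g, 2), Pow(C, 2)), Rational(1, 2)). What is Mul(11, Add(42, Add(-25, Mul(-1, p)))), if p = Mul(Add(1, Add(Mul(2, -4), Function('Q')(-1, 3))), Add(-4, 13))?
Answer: Add(1078, Mul(-99, Pow(10, Rational(1, 2)))) ≈ 764.93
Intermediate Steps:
Function('Q')(g, C) = Add(-2, Pow(Add(Pow(C, 2), Pow(g, 2)), Rational(1, 2))) (Function('Q')(g, C) = Add(-2, Pow(Add(Pow(g, 2), Pow(C, 2)), Rational(1, 2))) = Add(-2, Pow(Add(Pow(C, 2), Pow(g, 2)), Rational(1, 2))))
p = Add(-81, Mul(9, Pow(10, Rational(1, 2)))) (p = Mul(Add(1, Add(Mul(2, -4), Add(-2, Pow(Add(Pow(3, 2), Pow(-1, 2)), Rational(1, 2))))), Add(-4, 13)) = Mul(Add(1, Add(-8, Add(-2, Pow(Add(9, 1), Rational(1, 2))))), 9) = Mul(Add(1, Add(-8, Add(-2, Pow(10, Rational(1, 2))))), 9) = Mul(Add(1, Add(-10, Pow(10, Rational(1, 2)))), 9) = Mul(Add(-9, Pow(10, Rational(1, 2))), 9) = Add(-81, Mul(9, Pow(10, Rational(1, 2)))) ≈ -52.539)
Mul(11, Add(42, Add(-25, Mul(-1, p)))) = Mul(11, Add(42, Add(-25, Mul(-1, Add(-81, Mul(9, Pow(10, Rational(1, 2)))))))) = Mul(11, Add(42, Add(-25, Add(81, Mul(-9, Pow(10, Rational(1, 2))))))) = Mul(11, Add(42, Add(56, Mul(-9, Pow(10, Rational(1, 2)))))) = Mul(11, Add(98, Mul(-9, Pow(10, Rational(1, 2))))) = Add(1078, Mul(-99, Pow(10, Rational(1, 2))))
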